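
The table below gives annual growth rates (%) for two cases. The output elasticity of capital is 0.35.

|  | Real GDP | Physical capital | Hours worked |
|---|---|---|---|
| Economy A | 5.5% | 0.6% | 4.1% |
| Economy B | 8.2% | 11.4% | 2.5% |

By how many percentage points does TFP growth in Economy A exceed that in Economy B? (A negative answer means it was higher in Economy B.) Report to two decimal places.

0.04 percentage points

Labor's share = 1 − 0.35 = 0.65.
Economy A: TFP = 5.5 − 0.21 − 2.665 = 2.625%.
Economy B: TFP = 8.2 − 3.99 − 1.625 = 2.585%.
Difference = 2.625 − (2.585) = 0.04 pp.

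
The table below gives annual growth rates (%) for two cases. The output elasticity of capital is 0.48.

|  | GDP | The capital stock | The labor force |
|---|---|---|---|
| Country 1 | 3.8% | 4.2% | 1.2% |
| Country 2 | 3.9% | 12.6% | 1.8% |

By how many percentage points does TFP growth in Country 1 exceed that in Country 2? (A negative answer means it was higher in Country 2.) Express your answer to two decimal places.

Labor's share = 1 − 0.48 = 0.52.
Country 1: TFP = 3.8 − 2.016 − 0.624 = 1.16%.
Country 2: TFP = 3.9 − 6.048 − 0.936 = -3.084%.
Difference = 1.16 − (-3.084) = 4.244 pp.

4.24 percentage points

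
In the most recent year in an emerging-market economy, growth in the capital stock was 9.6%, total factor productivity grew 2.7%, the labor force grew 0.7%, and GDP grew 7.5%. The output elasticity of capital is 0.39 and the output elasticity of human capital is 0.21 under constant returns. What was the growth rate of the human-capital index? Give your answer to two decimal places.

3.70%

Labor's share = 1 − 0.39 − 0.21 = 0.4.
gY = gA + 0.39×9.6 + 0.4×0.7 + 0.21×g.
0.21×g = 7.5 − 2.7 − 4.024 = 0.776.
g = 0.776 / 0.21 = 3.6952%.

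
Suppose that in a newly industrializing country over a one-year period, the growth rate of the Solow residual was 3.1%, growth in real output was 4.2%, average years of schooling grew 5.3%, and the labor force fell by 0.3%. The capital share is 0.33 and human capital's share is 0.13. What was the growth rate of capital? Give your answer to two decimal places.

Labor's share = 1 − 0.33 − 0.13 = 0.54.
gY = gA + 0.13×5.3 + 0.54×(-0.3) + 0.33×g.
0.33×g = 4.2 − 3.1 − 0.527 = 0.573.
g = 0.573 / 0.33 = 1.7364%.

Capital growth was 1.74%.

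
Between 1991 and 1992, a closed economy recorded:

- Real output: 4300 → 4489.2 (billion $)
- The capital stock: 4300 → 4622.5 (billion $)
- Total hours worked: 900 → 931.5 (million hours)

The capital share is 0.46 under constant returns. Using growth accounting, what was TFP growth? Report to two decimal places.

Real output growth = (4489.2 − 4300) / 4300 = 4.4%.
The capital stock growth = (4622.5 − 4300) / 4300 = 7.5%.
Total hours worked growth = (931.5 − 900) / 900 = 3.5%.
Labor's share = 1 − 0.46 = 0.54.
The capital stock: 0.46 × 7.5 = 3.45 pp.
Total hours worked: 0.54 × 3.5 = 1.89 pp.
TFP growth = 4.4 − 5.34 = -0.94%.

-0.94%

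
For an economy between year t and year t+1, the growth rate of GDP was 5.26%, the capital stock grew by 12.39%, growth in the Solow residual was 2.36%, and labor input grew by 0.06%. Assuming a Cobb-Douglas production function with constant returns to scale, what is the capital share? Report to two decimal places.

gY = gA + α·gK + (1−α)·gL, so gY − gA − gL = α(gK − gL).
5.26 − 2.36 − 0.06 = α × (12.39 − 0.06).
2.84 = 12.33 α, so α = 0.2303.

The capital share is 0.23.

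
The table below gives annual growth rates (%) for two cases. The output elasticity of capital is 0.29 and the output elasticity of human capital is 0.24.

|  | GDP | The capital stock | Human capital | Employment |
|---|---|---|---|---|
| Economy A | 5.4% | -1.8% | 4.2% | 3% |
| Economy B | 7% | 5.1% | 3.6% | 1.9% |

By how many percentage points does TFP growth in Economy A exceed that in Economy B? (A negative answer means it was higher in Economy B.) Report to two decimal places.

-0.26 percentage points

Labor's share = 1 − 0.29 − 0.24 = 0.47.
Economy A: TFP = 5.4 + 0.522 − 1.008 − 1.41 = 3.504%.
Economy B: TFP = 7 − 1.479 − 0.864 − 0.893 = 3.764%.
Difference = 3.504 − (3.764) = -0.26 pp.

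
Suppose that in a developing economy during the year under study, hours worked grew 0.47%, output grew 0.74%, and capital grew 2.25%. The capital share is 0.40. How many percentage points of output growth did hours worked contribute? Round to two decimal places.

0.28 pp

Labor's share = 1 − 0.4 = 0.6.
Contribution = share × growth = 0.6 × 0.47 = 0.282 pp.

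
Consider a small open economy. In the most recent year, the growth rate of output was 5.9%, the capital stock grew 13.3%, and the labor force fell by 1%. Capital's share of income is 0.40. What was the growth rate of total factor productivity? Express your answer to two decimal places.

Total factor productivity growth was 1.18%.

Labor's share = 1 − 0.4 = 0.6.
The capital stock: 0.4 × 13.3 = 5.32 pp.
The labor force: 0.6 × (-1) = -0.6 pp.
TFP growth = 5.9 − 4.72 = 1.18%.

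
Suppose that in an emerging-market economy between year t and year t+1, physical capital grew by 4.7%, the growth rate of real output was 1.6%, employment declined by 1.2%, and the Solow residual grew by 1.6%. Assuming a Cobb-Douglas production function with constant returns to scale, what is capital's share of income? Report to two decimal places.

0.20

gY = gA + α·gK + (1−α)·gL, so gY − gA − gL = α(gK − gL).
1.6 − 1.6 + 1.2 = α × (4.7 − (-1.2)).
1.2 = 5.9 α, so α = 0.2034.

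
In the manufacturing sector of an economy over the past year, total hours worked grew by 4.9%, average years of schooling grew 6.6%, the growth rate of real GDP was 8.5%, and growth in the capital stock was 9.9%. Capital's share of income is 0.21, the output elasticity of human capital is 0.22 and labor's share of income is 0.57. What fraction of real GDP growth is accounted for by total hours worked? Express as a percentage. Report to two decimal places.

Total hours worked accounted for 32.86% of growth.

Labor's share = 1 − 0.21 − 0.22 = 0.57.
Total hours worked contributed 0.57 × 4.9 = 2.793 pp.
Share of growth = 2.793 / 8.5 × 100 = 32.8588%.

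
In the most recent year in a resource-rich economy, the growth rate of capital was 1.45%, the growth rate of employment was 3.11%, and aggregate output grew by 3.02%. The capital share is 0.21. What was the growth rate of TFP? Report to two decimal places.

Labor's share = 1 − 0.21 = 0.79.
Capital: 0.21 × 1.45 = 0.3045 pp.
Employment: 0.79 × 3.11 = 2.4569 pp.
TFP growth = 3.02 − 2.7614 = 0.2586%.

0.26%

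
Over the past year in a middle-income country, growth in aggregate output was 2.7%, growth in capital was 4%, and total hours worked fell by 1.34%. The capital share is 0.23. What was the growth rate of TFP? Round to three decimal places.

Labor's share = 1 − 0.23 = 0.77.
Capital: 0.23 × 4 = 0.92 pp.
Total hours worked: 0.77 × (-1.34) = -1.0318 pp.
TFP growth = 2.7 + 0.1118 = 2.8118%.

TFP growth was 2.812%.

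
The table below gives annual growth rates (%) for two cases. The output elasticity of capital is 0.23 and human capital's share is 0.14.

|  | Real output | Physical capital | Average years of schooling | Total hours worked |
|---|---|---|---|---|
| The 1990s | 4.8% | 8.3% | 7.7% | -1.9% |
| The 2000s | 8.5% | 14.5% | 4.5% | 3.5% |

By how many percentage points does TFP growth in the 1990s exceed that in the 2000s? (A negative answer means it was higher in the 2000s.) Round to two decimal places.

0.68 percentage points

Labor's share = 1 − 0.23 − 0.14 = 0.63.
The 1990s: TFP = 4.8 − 1.909 − 1.078 + 1.197 = 3.01%.
The 2000s: TFP = 8.5 − 3.335 − 0.63 − 2.205 = 2.33%.
Difference = 3.01 − (2.33) = 0.68 pp.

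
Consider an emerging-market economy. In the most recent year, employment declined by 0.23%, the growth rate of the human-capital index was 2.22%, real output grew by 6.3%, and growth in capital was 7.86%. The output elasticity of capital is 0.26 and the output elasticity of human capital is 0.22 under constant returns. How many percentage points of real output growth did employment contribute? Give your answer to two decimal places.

-0.12 pp

Labor's share = 1 − 0.26 − 0.22 = 0.52.
Contribution = share × growth = 0.52 × (-0.23) = -0.1196 pp.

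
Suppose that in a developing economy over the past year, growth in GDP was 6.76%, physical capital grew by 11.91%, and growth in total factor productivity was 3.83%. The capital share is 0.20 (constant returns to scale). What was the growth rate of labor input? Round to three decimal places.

0.685%

Labor's share = 1 − 0.2 = 0.8.
gY = gA + 0.2×11.91 + 0.8×g.
0.8×g = 6.76 − 3.83 − 2.382 = 0.548.
g = 0.548 / 0.8 = 0.685%.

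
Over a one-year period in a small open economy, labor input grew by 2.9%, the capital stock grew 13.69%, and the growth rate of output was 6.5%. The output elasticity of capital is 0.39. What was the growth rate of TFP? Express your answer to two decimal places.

Labor's share = 1 − 0.39 = 0.61.
The capital stock: 0.39 × 13.69 = 5.3391 pp.
Labor input: 0.61 × 2.9 = 1.769 pp.
TFP growth = 6.5 − 7.1081 = -0.6081%.

-0.61%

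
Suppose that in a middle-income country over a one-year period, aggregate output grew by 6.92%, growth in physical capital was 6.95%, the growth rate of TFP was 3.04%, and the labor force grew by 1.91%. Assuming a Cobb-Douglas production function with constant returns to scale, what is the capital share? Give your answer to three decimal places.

gY = gA + α·gK + (1−α)·gL, so gY − gA − gL = α(gK − gL).
6.92 − 3.04 − 1.91 = α × (6.95 − 1.91).
1.97 = 5.04 α, so α = 0.39087.

α = 0.391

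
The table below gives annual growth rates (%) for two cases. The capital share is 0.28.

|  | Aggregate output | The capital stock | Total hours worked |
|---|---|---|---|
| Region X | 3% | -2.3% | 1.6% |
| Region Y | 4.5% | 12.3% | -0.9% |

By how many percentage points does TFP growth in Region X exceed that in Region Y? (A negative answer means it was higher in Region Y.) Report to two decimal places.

0.79 percentage points

Labor's share = 1 − 0.28 = 0.72.
Region X: TFP = 3 + 0.644 − 1.152 = 2.492%.
Region Y: TFP = 4.5 − 3.444 + 0.648 = 1.704%.
Difference = 2.492 − (1.704) = 0.788 pp.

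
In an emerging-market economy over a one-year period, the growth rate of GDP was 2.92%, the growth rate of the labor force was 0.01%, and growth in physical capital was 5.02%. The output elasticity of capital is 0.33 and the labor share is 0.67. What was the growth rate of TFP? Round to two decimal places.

TFP grew 1.26%.

Labor's share = 1 − 0.33 = 0.67.
Physical capital: 0.33 × 5.02 = 1.6566 pp.
The labor force: 0.67 × 0.01 = 0.0067 pp.
TFP growth = 2.92 − 1.6633 = 1.2567%.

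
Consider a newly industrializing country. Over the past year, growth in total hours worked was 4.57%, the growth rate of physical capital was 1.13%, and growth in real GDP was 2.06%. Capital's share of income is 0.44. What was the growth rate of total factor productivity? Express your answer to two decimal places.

Labor's share = 1 − 0.44 = 0.56.
Physical capital: 0.44 × 1.13 = 0.4972 pp.
Total hours worked: 0.56 × 4.57 = 2.5592 pp.
TFP growth = 2.06 − 3.0564 = -0.9964%.

-1.00%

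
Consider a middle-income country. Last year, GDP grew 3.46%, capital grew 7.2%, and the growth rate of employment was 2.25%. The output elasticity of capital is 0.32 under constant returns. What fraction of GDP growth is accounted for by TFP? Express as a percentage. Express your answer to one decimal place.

TFP accounted for -10.8% of growth.

Labor's share = 1 − 0.32 = 0.68.
Capital: 0.32 × 7.2 = 2.304 pp.
Employment: 0.68 × 2.25 = 1.53 pp.
TFP growth = 3.46 − 3.834 = -0.374%.
TFP share of growth = -0.374 / 3.46 × 100 = -10.809%.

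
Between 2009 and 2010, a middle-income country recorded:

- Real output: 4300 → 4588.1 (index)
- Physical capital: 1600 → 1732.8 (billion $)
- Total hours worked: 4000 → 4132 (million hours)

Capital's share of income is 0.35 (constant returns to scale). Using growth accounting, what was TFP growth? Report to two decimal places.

1.65%

Real output growth = (4588.1 − 4300) / 4300 = 6.7%.
Physical capital growth = (1732.8 − 1600) / 1600 = 8.3%.
Total hours worked growth = (4132 − 4000) / 4000 = 3.3%.
Labor's share = 1 − 0.35 = 0.65.
Physical capital: 0.35 × 8.3 = 2.905 pp.
Total hours worked: 0.65 × 3.3 = 2.145 pp.
TFP growth = 6.7 − 5.05 = 1.65%.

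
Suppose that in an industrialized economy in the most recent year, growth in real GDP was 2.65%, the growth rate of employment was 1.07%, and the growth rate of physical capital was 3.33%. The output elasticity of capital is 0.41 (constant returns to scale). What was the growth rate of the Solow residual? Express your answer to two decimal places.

0.65%

Labor's share = 1 − 0.41 = 0.59.
Physical capital: 0.41 × 3.33 = 1.3653 pp.
Employment: 0.59 × 1.07 = 0.6313 pp.
TFP growth = 2.65 − 1.9966 = 0.6534%.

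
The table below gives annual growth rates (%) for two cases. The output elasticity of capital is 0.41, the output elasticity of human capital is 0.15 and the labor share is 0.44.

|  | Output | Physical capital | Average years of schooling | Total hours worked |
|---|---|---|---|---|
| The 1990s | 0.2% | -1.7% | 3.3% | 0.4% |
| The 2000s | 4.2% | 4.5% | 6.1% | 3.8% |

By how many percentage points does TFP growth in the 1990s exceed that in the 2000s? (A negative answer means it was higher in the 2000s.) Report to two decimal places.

Labor's share = 1 − 0.41 − 0.15 = 0.44.
The 1990s: TFP = 0.2 + 0.697 − 0.495 − 0.176 = 0.226%.
The 2000s: TFP = 4.2 − 1.845 − 0.915 − 1.672 = -0.232%.
Difference = 0.226 − (-0.232) = 0.458 pp.

0.46 percentage points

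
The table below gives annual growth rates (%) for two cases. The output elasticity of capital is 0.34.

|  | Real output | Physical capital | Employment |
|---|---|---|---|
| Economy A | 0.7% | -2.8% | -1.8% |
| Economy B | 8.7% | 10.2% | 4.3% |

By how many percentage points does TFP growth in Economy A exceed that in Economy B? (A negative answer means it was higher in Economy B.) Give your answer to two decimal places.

Labor's share = 1 − 0.34 = 0.66.
Economy A: TFP = 0.7 + 0.952 + 1.188 = 2.84%.
Economy B: TFP = 8.7 − 3.468 − 2.838 = 2.394%.
Difference = 2.84 − (2.394) = 0.446 pp.

0.45 percentage points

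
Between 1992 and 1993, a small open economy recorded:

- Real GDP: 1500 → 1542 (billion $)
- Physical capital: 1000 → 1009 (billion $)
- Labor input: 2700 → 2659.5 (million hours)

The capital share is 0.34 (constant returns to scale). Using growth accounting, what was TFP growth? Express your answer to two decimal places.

3.48%

Real GDP growth = (1542 − 1500) / 1500 = 2.8%.
Physical capital growth = (1009 − 1000) / 1000 = 0.9%.
Labor input growth = (2659.5 − 2700) / 2700 = -1.5%.
Labor's share = 1 − 0.34 = 0.66.
Physical capital: 0.34 × 0.9 = 0.306 pp.
Labor input: 0.66 × (-1.5) = -0.99 pp.
TFP growth = 2.8 + 0.684 = 3.484%.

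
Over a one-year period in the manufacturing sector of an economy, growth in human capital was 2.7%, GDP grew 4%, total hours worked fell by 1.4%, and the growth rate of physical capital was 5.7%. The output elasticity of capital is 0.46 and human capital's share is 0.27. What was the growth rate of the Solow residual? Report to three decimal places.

1.027%

Labor's share = 1 − 0.46 − 0.27 = 0.27.
Physical capital: 0.46 × 5.7 = 2.622 pp.
Human capital: 0.27 × 2.7 = 0.729 pp.
Total hours worked: 0.27 × (-1.4) = -0.378 pp.
TFP growth = 4 − 2.973 = 1.027%.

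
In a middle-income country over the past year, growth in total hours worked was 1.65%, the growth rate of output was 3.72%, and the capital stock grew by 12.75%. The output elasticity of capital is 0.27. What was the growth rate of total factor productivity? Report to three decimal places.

Labor's share = 1 − 0.27 = 0.73.
The capital stock: 0.27 × 12.75 = 3.4425 pp.
Total hours worked: 0.73 × 1.65 = 1.2045 pp.
TFP growth = 3.72 − 4.647 = -0.927%.

-0.927%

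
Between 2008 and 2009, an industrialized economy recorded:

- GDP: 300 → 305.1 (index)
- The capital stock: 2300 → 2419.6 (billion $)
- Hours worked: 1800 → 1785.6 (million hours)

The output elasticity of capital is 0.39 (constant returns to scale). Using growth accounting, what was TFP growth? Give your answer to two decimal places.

GDP growth = (305.1 − 300) / 300 = 1.7%.
The capital stock growth = (2419.6 − 2300) / 2300 = 5.2%.
Hours worked growth = (1785.6 − 1800) / 1800 = -0.8%.
Labor's share = 1 − 0.39 = 0.61.
The capital stock: 0.39 × 5.2 = 2.028 pp.
Hours worked: 0.61 × (-0.8) = -0.488 pp.
TFP growth = 1.7 − 1.54 = 0.16%.

0.16%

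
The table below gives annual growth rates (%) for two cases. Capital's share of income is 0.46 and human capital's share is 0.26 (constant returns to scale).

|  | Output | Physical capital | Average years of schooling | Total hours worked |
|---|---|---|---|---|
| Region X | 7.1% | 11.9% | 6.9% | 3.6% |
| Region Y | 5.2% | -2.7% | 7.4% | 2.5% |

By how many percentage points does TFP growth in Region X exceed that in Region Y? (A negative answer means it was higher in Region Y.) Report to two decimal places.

-4.99 percentage points

Labor's share = 1 − 0.46 − 0.26 = 0.28.
Region X: TFP = 7.1 − 5.474 − 1.794 − 1.008 = -1.176%.
Region Y: TFP = 5.2 + 1.242 − 1.924 − 0.7 = 3.818%.
Difference = -1.176 − (3.818) = -4.994 pp.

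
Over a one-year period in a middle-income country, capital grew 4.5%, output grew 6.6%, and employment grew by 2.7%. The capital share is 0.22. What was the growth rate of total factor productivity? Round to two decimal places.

Labor's share = 1 − 0.22 = 0.78.
Capital: 0.22 × 4.5 = 0.99 pp.
Employment: 0.78 × 2.7 = 2.106 pp.
TFP growth = 6.6 − 3.096 = 3.504%.

3.50%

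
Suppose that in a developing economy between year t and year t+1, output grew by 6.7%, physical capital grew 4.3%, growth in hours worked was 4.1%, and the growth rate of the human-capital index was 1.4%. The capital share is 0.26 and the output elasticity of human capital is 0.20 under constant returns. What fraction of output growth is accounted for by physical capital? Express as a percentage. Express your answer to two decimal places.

Physical capital contributed 0.26 × 4.3 = 1.118 pp.
Share of growth = 1.118 / 6.7 × 100 = 16.6866%.

Physical capital accounted for 16.69% of growth.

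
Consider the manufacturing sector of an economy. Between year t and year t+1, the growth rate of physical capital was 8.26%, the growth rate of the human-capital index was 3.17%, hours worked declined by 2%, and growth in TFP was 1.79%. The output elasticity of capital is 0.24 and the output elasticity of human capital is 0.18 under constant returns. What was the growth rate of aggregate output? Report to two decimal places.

Aggregate output growth was 3.18%.

Labor's share = 1 − 0.24 − 0.18 = 0.58.
Physical capital: 0.24 × 8.26 = 1.9824 pp.
The human-capital index: 0.18 × 3.17 = 0.5706 pp.
Hours worked: 0.58 × (-2) = -1.16 pp.
Output growth = 1.79 + 1.393 = 3.183%.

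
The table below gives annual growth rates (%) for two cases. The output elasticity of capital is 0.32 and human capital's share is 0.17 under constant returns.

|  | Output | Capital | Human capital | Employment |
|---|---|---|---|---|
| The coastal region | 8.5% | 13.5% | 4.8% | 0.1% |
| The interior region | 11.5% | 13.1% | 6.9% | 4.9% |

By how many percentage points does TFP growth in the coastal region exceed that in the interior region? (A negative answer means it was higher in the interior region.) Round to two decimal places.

-0.32 percentage points

Labor's share = 1 − 0.32 − 0.17 = 0.51.
The coastal region: TFP = 8.5 − 4.32 − 0.816 − 0.051 = 3.313%.
The interior region: TFP = 11.5 − 4.192 − 1.173 − 2.499 = 3.636%.
Difference = 3.313 − (3.636) = -0.323 pp.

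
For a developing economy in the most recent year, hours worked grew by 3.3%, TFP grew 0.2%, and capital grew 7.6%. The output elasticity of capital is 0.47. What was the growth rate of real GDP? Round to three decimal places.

Real GDP growth was 5.521%.

Labor's share = 1 − 0.47 = 0.53.
Capital: 0.47 × 7.6 = 3.572 pp.
Hours worked: 0.53 × 3.3 = 1.749 pp.
Output growth = 0.2 + 5.321 = 5.521%.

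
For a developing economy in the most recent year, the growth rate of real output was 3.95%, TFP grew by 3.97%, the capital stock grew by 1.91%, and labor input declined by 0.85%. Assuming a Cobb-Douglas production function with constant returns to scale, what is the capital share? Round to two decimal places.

0.30

gY = gA + α·gK + (1−α)·gL, so gY − gA − gL = α(gK − gL).
3.95 − 3.97 + 0.85 = α × (1.91 − (-0.85)).
0.83 = 2.76 α, so α = 0.3007.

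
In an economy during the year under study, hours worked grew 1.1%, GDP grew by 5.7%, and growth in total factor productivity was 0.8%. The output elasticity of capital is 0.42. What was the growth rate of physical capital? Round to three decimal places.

Labor's share = 1 − 0.42 = 0.58.
gY = gA + 0.58×1.1 + 0.42×g.
0.42×g = 5.7 − 0.8 − 0.638 = 4.262.
g = 4.262 / 0.42 = 10.14762%.

10.148%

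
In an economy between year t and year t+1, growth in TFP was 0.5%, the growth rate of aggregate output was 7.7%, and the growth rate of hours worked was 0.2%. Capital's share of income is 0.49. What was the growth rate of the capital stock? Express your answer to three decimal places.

The capital stock growth was 14.486%.

Labor's share = 1 − 0.49 = 0.51.
gY = gA + 0.51×0.2 + 0.49×g.
0.49×g = 7.7 − 0.5 − 0.102 = 7.098.
g = 7.098 / 0.49 = 14.48571%.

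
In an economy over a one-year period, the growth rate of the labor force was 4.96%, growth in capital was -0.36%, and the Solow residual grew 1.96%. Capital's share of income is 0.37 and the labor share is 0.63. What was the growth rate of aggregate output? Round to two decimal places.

4.95%

Labor's share = 1 − 0.37 = 0.63.
Capital: 0.37 × (-0.36) = -0.1332 pp.
The labor force: 0.63 × 4.96 = 3.1248 pp.
Output growth = 1.96 + 2.9916 = 4.9516%.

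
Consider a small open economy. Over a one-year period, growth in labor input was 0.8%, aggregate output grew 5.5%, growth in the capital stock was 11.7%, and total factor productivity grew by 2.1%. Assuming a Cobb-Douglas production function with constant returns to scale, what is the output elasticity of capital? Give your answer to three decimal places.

gY = gA + α·gK + (1−α)·gL, so gY − gA − gL = α(gK − gL).
5.5 − 2.1 − 0.8 = α × (11.7 − 0.8).
2.6 = 10.9 α, so α = 0.23853.

0.239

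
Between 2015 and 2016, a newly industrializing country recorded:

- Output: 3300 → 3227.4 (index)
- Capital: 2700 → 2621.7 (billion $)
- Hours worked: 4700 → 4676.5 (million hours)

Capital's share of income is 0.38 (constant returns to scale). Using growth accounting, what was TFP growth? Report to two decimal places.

Output growth = (3227.4 − 3300) / 3300 = -2.2%.
Capital growth = (2621.7 − 2700) / 2700 = -2.9%.
Hours worked growth = (4676.5 − 4700) / 4700 = -0.5%.
Labor's share = 1 − 0.38 = 0.62.
Capital: 0.38 × (-2.9) = -1.102 pp.
Hours worked: 0.62 × (-0.5) = -0.31 pp.
TFP growth = -2.2 + 1.412 = -0.788%.

-0.79%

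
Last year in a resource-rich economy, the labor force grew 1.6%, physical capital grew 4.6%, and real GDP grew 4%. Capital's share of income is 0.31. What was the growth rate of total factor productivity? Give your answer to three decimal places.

Labor's share = 1 − 0.31 = 0.69.
Physical capital: 0.31 × 4.6 = 1.426 pp.
The labor force: 0.69 × 1.6 = 1.104 pp.
TFP growth = 4 − 2.53 = 1.47%.

Total factor productivity grew 1.470%.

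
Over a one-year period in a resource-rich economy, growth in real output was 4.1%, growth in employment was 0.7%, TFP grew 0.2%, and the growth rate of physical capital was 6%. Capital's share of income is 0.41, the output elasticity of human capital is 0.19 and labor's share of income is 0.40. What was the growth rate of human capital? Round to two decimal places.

Labor's share = 1 − 0.41 − 0.19 = 0.4.
gY = gA + 0.41×6 + 0.4×0.7 + 0.19×g.
0.19×g = 4.1 − 0.2 − 2.74 = 1.16.
g = 1.16 / 0.19 = 6.1053%.

6.11%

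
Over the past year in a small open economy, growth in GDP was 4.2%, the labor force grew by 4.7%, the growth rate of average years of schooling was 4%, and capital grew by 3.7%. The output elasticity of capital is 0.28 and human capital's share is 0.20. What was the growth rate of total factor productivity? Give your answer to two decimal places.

-0.08%

Labor's share = 1 − 0.28 − 0.2 = 0.52.
Capital: 0.28 × 3.7 = 1.036 pp.
Average years of schooling: 0.2 × 4 = 0.8 pp.
The labor force: 0.52 × 4.7 = 2.444 pp.
TFP growth = 4.2 − 4.28 = -0.08%.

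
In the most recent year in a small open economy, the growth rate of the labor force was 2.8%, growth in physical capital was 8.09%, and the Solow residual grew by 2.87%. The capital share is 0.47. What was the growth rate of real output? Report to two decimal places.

Real output grew 8.16%.

Labor's share = 1 − 0.47 = 0.53.
Physical capital: 0.47 × 8.09 = 3.8023 pp.
The labor force: 0.53 × 2.8 = 1.484 pp.
Output growth = 2.87 + 5.2863 = 8.1563%.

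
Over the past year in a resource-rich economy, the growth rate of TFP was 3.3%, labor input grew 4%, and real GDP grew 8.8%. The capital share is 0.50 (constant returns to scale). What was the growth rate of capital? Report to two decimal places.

7.00%

Labor's share = 1 − 0.5 = 0.5.
gY = gA + 0.5×4 + 0.5×g.
0.5×g = 8.8 − 3.3 − 2 = 3.5.
g = 3.5 / 0.5 = 7%.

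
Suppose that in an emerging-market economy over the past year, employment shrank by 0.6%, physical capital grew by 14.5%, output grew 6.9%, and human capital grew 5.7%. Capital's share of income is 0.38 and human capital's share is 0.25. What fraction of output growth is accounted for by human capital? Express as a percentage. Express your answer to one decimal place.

20.7%

Human capital contributed 0.25 × 5.7 = 1.425 pp.
Share of growth = 1.425 / 6.9 × 100 = 20.652%.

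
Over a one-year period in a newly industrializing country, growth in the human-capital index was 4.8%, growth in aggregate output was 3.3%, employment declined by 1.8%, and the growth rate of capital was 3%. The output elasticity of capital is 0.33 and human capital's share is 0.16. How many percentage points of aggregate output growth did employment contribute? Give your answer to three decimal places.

-0.918

Labor's share = 1 − 0.33 − 0.16 = 0.51.
Contribution = share × growth = 0.51 × (-1.8) = -0.918 pp.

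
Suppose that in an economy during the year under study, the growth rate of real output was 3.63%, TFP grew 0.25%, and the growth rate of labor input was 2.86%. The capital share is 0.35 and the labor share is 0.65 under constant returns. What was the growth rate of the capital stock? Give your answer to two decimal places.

4.35%

Labor's share = 1 − 0.35 = 0.65.
gY = gA + 0.65×2.86 + 0.35×g.
0.35×g = 3.63 − 0.25 − 1.859 = 1.521.
g = 1.521 / 0.35 = 4.3457%.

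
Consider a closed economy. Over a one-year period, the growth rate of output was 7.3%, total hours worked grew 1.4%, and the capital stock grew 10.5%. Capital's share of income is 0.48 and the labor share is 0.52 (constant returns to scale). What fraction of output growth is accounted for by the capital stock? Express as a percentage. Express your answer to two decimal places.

The capital stock accounted for 69.04% of growth.

The capital stock contributed 0.48 × 10.5 = 5.04 pp.
Share of growth = 5.04 / 7.3 × 100 = 69.0411%.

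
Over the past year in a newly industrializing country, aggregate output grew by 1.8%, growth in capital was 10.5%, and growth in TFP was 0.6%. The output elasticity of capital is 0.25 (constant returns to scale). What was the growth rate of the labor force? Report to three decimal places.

Labor's share = 1 − 0.25 = 0.75.
gY = gA + 0.25×10.5 + 0.75×g.
0.75×g = 1.8 − 0.6 − 2.625 = -1.425.
g = -1.425 / 0.75 = -1.9%.

-1.900%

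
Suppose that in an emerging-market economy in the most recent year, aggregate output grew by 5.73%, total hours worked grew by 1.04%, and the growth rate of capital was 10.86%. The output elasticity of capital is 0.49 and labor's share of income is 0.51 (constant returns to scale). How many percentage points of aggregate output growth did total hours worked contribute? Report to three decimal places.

Labor's share = 1 − 0.49 = 0.51.
Contribution = share × growth = 0.51 × 1.04 = 0.5304 pp.

0.530 pp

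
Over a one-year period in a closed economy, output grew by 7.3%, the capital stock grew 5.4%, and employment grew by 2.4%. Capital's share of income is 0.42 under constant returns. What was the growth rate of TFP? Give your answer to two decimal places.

Labor's share = 1 − 0.42 = 0.58.
The capital stock: 0.42 × 5.4 = 2.268 pp.
Employment: 0.58 × 2.4 = 1.392 pp.
TFP growth = 7.3 − 3.66 = 3.64%.

TFP grew 3.64%.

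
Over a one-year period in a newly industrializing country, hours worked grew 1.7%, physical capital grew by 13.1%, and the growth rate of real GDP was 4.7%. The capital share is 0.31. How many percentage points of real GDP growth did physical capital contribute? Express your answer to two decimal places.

4.06 pp

Contribution = share × growth = 0.31 × 13.1 = 4.061 pp.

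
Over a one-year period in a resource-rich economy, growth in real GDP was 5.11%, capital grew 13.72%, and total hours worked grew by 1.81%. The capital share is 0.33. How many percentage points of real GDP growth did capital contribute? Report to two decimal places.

4.53

Contribution = share × growth = 0.33 × 13.72 = 4.5276 pp.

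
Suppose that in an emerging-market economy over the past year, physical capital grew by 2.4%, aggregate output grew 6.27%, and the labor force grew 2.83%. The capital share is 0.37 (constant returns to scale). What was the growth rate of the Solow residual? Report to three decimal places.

The Solow residual growth was 3.599%.

Labor's share = 1 − 0.37 = 0.63.
Physical capital: 0.37 × 2.4 = 0.888 pp.
The labor force: 0.63 × 2.83 = 1.7829 pp.
TFP growth = 6.27 − 2.6709 = 3.5991%.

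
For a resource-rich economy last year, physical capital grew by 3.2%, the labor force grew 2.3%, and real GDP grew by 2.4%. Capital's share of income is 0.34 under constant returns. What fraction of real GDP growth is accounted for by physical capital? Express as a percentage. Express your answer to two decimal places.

Physical capital contributed 0.34 × 3.2 = 1.088 pp.
Share of growth = 1.088 / 2.4 × 100 = 45.3333%.

45.33%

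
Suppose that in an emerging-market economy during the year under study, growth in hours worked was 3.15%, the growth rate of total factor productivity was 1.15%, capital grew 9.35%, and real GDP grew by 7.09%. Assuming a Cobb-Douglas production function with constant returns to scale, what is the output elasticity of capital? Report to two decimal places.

gY = gA + α·gK + (1−α)·gL, so gY − gA − gL = α(gK − gL).
7.09 − 1.15 − 3.15 = α × (9.35 − 3.15).
2.79 = 6.2 α, so α = 0.45.

α = 0.45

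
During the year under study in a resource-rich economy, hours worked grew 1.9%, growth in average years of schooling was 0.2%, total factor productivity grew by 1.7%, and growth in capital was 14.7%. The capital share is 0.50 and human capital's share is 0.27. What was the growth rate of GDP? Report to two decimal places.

Labor's share = 1 − 0.5 − 0.27 = 0.23.
Capital: 0.5 × 14.7 = 7.35 pp.
Average years of schooling: 0.27 × 0.2 = 0.054 pp.
Hours worked: 0.23 × 1.9 = 0.437 pp.
Output growth = 1.7 + 7.841 = 9.541%.

9.54%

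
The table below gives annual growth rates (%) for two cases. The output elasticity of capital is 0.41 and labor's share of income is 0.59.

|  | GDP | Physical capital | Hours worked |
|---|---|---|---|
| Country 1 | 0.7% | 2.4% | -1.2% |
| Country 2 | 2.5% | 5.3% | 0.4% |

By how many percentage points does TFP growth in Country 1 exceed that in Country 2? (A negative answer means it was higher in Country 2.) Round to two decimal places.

0.33 percentage points

Labor's share = 1 − 0.41 = 0.59.
Country 1: TFP = 0.7 − 0.984 + 0.708 = 0.424%.
Country 2: TFP = 2.5 − 2.173 − 0.236 = 0.091%.
Difference = 0.424 − (0.091) = 0.333 pp.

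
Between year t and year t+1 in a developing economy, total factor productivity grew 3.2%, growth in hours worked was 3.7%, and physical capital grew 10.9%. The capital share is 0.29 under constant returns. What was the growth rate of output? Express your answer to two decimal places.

Output grew 8.99%.

Labor's share = 1 − 0.29 = 0.71.
Physical capital: 0.29 × 10.9 = 3.161 pp.
Hours worked: 0.71 × 3.7 = 2.627 pp.
Output growth = 3.2 + 5.788 = 8.988%.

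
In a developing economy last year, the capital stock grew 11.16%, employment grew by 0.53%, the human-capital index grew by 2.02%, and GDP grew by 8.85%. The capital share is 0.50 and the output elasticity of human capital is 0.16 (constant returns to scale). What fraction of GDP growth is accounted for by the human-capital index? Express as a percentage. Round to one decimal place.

The human-capital index accounted for 3.7% of growth.

The human-capital index contributed 0.16 × 2.02 = 0.3232 pp.
Share of growth = 0.3232 / 8.85 × 100 = 3.652%.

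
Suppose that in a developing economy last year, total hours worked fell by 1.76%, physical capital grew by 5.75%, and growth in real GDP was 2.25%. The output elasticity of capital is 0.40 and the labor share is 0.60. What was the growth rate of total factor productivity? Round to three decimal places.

Labor's share = 1 − 0.4 = 0.6.
Physical capital: 0.4 × 5.75 = 2.3 pp.
Total hours worked: 0.6 × (-1.76) = -1.056 pp.
TFP growth = 2.25 − 1.244 = 1.006%.

Total factor productivity grew 1.006%.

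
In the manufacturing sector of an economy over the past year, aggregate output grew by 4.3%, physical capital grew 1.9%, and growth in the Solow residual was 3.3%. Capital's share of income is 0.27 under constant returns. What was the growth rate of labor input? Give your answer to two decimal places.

Labor's share = 1 − 0.27 = 0.73.
gY = gA + 0.27×1.9 + 0.73×g.
0.73×g = 4.3 − 3.3 − 0.513 = 0.487.
g = 0.487 / 0.73 = 0.6671%.

Labor input grew 0.67%.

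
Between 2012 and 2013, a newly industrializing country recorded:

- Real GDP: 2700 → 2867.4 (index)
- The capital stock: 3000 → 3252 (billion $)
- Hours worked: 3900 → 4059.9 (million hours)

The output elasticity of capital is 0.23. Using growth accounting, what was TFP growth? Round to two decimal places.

1.11%

Real GDP growth = (2867.4 − 2700) / 2700 = 6.2%.
The capital stock growth = (3252 − 3000) / 3000 = 8.4%.
Hours worked growth = (4059.9 − 3900) / 3900 = 4.1%.
Labor's share = 1 − 0.23 = 0.77.
The capital stock: 0.23 × 8.4 = 1.932 pp.
Hours worked: 0.77 × 4.1 = 3.157 pp.
TFP growth = 6.2 − 5.089 = 1.111%.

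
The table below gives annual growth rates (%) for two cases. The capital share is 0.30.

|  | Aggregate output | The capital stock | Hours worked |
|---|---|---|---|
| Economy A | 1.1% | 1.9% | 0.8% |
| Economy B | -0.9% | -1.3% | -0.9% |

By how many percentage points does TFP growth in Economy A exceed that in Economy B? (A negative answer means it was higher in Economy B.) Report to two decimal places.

Labor's share = 1 − 0.3 = 0.7.
Economy A: TFP = 1.1 − 0.57 − 0.56 = -0.03%.
Economy B: TFP = -0.9 + 0.39 + 0.63 = 0.12%.
Difference = -0.03 − (0.12) = -0.15 pp.

-0.15 percentage points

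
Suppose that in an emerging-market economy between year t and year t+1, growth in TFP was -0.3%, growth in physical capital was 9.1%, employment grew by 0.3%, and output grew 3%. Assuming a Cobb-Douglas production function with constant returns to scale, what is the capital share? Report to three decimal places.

α = 0.341

gY = gA + α·gK + (1−α)·gL, so gY − gA − gL = α(gK − gL).
3 + 0.3 − 0.3 = α × (9.1 − 0.3).
3 = 8.8 α, so α = 0.34091.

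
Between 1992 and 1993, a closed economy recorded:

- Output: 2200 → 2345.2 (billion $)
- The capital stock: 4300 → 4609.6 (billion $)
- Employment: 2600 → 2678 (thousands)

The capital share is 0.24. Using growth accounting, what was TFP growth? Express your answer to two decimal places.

Output growth = (2345.2 − 2200) / 2200 = 6.6%.
The capital stock growth = (4609.6 − 4300) / 4300 = 7.2%.
Employment growth = (2678 − 2600) / 2600 = 3%.
Labor's share = 1 − 0.24 = 0.76.
The capital stock: 0.24 × 7.2 = 1.728 pp.
Employment: 0.76 × 3 = 2.28 pp.
TFP growth = 6.6 − 4.008 = 2.592%.

2.59%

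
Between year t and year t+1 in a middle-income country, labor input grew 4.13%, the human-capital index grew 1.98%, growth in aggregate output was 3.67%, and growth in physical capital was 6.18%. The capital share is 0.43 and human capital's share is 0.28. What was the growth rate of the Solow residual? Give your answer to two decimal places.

Labor's share = 1 − 0.43 − 0.28 = 0.29.
Physical capital: 0.43 × 6.18 = 2.6574 pp.
The human-capital index: 0.28 × 1.98 = 0.5544 pp.
Labor input: 0.29 × 4.13 = 1.1977 pp.
TFP growth = 3.67 − 4.4095 = -0.7395%.

-0.74%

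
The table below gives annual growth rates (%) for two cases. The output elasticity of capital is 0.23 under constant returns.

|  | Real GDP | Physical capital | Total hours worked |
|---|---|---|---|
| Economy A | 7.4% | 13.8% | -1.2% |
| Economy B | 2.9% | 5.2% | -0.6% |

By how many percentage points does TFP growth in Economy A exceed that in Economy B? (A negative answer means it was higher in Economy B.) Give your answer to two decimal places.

Labor's share = 1 − 0.23 = 0.77.
Economy A: TFP = 7.4 − 3.174 + 0.924 = 5.15%.
Economy B: TFP = 2.9 − 1.196 + 0.462 = 2.166%.
Difference = 5.15 − (2.166) = 2.984 pp.

2.98 percentage points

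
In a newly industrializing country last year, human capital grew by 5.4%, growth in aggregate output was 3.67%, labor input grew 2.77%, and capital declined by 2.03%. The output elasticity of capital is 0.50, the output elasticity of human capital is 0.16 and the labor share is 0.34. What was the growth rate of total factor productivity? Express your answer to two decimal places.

Labor's share = 1 − 0.5 − 0.16 = 0.34.
Capital: 0.5 × (-2.03) = -1.015 pp.
Human capital: 0.16 × 5.4 = 0.864 pp.
Labor input: 0.34 × 2.77 = 0.9418 pp.
TFP growth = 3.67 − 0.7908 = 2.8792%.

2.88%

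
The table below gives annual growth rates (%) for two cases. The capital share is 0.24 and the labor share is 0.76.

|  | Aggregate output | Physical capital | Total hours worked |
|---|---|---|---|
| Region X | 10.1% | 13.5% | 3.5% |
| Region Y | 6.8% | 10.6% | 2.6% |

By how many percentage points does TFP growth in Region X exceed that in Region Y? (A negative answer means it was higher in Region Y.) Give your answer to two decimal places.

Labor's share = 1 − 0.24 = 0.76.
Region X: TFP = 10.1 − 3.24 − 2.66 = 4.2%.
Region Y: TFP = 6.8 − 2.544 − 1.976 = 2.28%.
Difference = 4.2 − (2.28) = 1.92 pp.

1.92 percentage points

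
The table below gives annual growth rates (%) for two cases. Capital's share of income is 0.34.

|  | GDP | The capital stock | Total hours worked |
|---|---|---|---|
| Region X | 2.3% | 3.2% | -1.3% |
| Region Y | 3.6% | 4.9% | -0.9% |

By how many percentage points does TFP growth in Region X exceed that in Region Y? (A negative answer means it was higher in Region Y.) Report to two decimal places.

Labor's share = 1 − 0.34 = 0.66.
Region X: TFP = 2.3 − 1.088 + 0.858 = 2.07%.
Region Y: TFP = 3.6 − 1.666 + 0.594 = 2.528%.
Difference = 2.07 − (2.528) = -0.458 pp.

-0.46 percentage points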